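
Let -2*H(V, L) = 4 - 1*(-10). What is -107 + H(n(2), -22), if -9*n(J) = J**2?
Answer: -114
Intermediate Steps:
n(J) = -J**2/9
H(V, L) = -7 (H(V, L) = -(4 - 1*(-10))/2 = -(4 + 10)/2 = -1/2*14 = -7)
-107 + H(n(2), -22) = -107 - 7 = -114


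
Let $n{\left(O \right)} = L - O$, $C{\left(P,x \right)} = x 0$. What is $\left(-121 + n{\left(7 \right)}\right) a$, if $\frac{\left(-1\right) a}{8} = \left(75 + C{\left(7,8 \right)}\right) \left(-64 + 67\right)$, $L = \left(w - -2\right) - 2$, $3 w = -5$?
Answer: $233400$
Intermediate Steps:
$w = - \frac{5}{3}$ ($w = \frac{1}{3} \left(-5\right) = - \frac{5}{3} \approx -1.6667$)
$C{\left(P,x \right)} = 0$
$L = - \frac{5}{3}$ ($L = \left(- \frac{5}{3} - -2\right) - 2 = \left(- \frac{5}{3} + 2\right) - 2 = \frac{1}{3} - 2 = - \frac{5}{3} \approx -1.6667$)
$n{\left(O \right)} = - \frac{5}{3} - O$
$a = -1800$ ($a = - 8 \left(75 + 0\right) \left(-64 + 67\right) = - 8 \cdot 75 \cdot 3 = \left(-8\right) 225 = -1800$)
$\left(-121 + n{\left(7 \right)}\right) a = \left(-121 - \frac{26}{3}\right) \left(-1800\right) = \left(- \frac{389}{3}\right) \left(-1800\right) = 233400$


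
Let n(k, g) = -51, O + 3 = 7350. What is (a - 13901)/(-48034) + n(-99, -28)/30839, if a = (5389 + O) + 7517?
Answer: -99169531/740660263 ≈ -0.13389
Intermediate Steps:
O = 7347 (O = -3 + 7350 = 7347)
a = 20253 (a = (5389 + 7347) + 7517 = 12736 + 7517 = 20253)
(a - 13901)/(-48034) + n(-99, -28)/30839 = (20253 - 13901)/(-48034) - 51/30839 = 6352*(-1/48034) - 51*1/30839 = -3176/24017 - 51/30839 = -99169531/740660263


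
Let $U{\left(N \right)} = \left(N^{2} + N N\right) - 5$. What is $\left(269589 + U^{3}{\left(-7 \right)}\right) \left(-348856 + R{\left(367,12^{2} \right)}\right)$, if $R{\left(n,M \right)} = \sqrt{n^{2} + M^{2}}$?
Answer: $-374652505776 + 5369730 \sqrt{6217} \approx -3.7423 \cdot 10^{11}$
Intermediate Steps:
$U{\left(N \right)} = -5 + 2 N^{2}$ ($U{\left(N \right)} = \left(N^{2} + N^{2}\right) - 5 = 2 N^{2} - 5 = -5 + 2 N^{2}$)
$R{\left(n,M \right)} = \sqrt{M^{2} + n^{2}}$
$\left(269589 + U^{3}{\left(-7 \right)}\right) \left(-348856 + R{\left(367,12^{2} \right)}\right) = \left(269589 + \left(-5 + 2 \left(-7\right)^{2}\right)^{3}\right) \left(-348856 + \sqrt{\left(12^{2}\right)^{2} + 367^{2}}\right) = \left(269589 + \left(-5 + 2 \cdot 49\right)^{3}\right) \left(-348856 + \sqrt{144^{2} + 134689}\right) = \left(269589 + \left(-5 + 98\right)^{3}\right) \left(-348856 + \sqrt{20736 + 134689}\right) = \left(269589 + 93^{3}\right) \left(-348856 + \sqrt{155425}\right) = \left(269589 + 804357\right) \left(-348856 + 5 \sqrt{6217}\right) = 1073946 \left(-348856 + 5 \sqrt{6217}\right) = -374652505776 + 5369730 \sqrt{6217}$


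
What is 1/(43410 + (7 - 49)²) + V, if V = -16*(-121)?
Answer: 87456865/45174 ≈ 1936.0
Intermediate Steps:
V = 1936
1/(43410 + (7 - 49)²) + V = 1/(43410 + (7 - 49)²) + 1936 = 1/(43410 + (-42)²) + 1936 = 1/(43410 + 1764) + 1936 = 1/45174 + 1936 = 87456865/45174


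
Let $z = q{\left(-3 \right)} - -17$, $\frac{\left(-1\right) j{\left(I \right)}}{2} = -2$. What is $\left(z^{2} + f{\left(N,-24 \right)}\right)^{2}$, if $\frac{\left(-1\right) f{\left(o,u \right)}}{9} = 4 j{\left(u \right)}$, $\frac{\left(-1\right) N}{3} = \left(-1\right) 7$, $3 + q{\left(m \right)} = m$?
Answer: $529$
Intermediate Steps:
$q{\left(m \right)} = -3 + m$
$j{\left(I \right)} = 4$ ($j{\left(I \right)} = \left(-2\right) \left(-2\right) = 4$)
$N = 21$ ($N = - 3 \left(\left(-1\right) 7\right) = \left(-3\right) \left(-7\right) = 21$)
$f{\left(o,u \right)} = -144$ ($f{\left(o,u \right)} = - 9 \cdot 4 \cdot 4 = \left(-9\right) 16 = -144$)
$z = 11$ ($z = \left(-3 - 3\right) - -17 = -6 + 17 = 11$)
$\left(z^{2} + f{\left(N,-24 \right)}\right)^{2} = \left(11^{2} - 144\right)^{2} = \left(121 - 144\right)^{2} = \left(-23\right)^{2} = 529$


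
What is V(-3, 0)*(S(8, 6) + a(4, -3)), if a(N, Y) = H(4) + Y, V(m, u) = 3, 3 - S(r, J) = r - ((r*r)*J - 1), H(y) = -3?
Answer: 1116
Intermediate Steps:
S(r, J) = 2 - r + J*r**2 (S(r, J) = 3 - (r - ((r*r)*J - 1)) = 3 - (r - (r**2*J - 1)) = 3 - (r - (J*r**2 - 1)) = 3 - (r - (-1 + J*r**2)) = 3 - (r + (1 - J*r**2)) = 3 - (1 + r - J*r**2) = 3 + (-1 - r + J*r**2) = 2 - r + J*r**2)
a(N, Y) = -3 + Y
V(-3, 0)*(S(8, 6) + a(4, -3)) = 3*((2 - 1*8 + 6*8**2) + (-3 - 3)) = 3*((2 - 8 + 6*64) - 6) = 3*((2 - 8 + 384) - 6) = 3*(378 - 6) = 3*372 = 1116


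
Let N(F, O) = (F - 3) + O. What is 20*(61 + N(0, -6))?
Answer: 1040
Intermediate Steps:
N(F, O) = -3 + F + O (N(F, O) = (-3 + F) + O = -3 + F + O)
20*(61 + N(0, -6)) = 20*(61 + (-3 + 0 - 6)) = 20*(61 - 9) = 20*52 = 1040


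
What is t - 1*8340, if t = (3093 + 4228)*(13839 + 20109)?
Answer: 248524968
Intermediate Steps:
t = 248533308 (t = 7321*33948 = 248533308)
t - 1*8340 = 248533308 - 1*8340 = 248533308 - 8340 = 248524968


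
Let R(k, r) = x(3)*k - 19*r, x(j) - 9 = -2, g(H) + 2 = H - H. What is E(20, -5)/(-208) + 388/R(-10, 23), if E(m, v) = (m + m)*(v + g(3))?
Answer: 589/1014 ≈ 0.58087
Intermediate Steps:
g(H) = -2 (g(H) = -2 + (H - H) = -2 + 0 = -2)
x(j) = 7 (x(j) = 9 - 2 = 7)
R(k, r) = -19*r + 7*k (R(k, r) = 7*k - 19*r = -19*r + 7*k)
E(m, v) = 2*m*(-2 + v) (E(m, v) = (m + m)*(v - 2) = (2*m)*(-2 + v) = 2*m*(-2 + v))
E(20, -5)/(-208) + 388/R(-10, 23) = (2*20*(-2 - 5))/(-208) + 388/(-19*23 + 7*(-10)) = (2*20*(-7))*(-1/208) + 388/(-437 - 70) = -280*(-1/208) + 388/(-507) = 35/26 + 388*(-1/507) = 35/26 - 388/507 = 589/1014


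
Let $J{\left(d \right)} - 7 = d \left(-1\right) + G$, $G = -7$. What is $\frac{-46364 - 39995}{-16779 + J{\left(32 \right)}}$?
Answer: $\frac{86359}{16811} \approx 5.1371$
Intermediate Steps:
$J{\left(d \right)} = - d$ ($J{\left(d \right)} = 7 + \left(d \left(-1\right) - 7\right) = 7 - \left(7 + d\right) = - d$)
$\frac{-46364 - 39995}{-16779 + J{\left(32 \right)}} = \frac{-46364 - 39995}{-16779 - 32} = - \frac{86359}{-16779 - 32} = - \frac{86359}{-16811} = \left(-86359\right) \left(- \frac{1}{16811}\right) = \frac{86359}{16811}$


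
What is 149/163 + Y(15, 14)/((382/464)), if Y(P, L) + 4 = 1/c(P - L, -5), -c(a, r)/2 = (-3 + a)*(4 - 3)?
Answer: -113351/31133 ≈ -3.6409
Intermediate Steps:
c(a, r) = 6 - 2*a (c(a, r) = -2*(-3 + a)*(4 - 3) = -2*(-3 + a) = 6 - 2*a)
Y(P, L) = -4 + 1/(6 - 2*P + 2*L) (Y(P, L) = -4 + 1/(6 - 2*(P - L)) = -4 + 1/(6 + (-2*P + 2*L)) = -4 + 1/(6 - 2*P + 2*L))
149/163 + Y(15, 14)/((382/464)) = 149/163 + ((-23/2 - 4*14 + 4*15)/(3 + 14 - 1*15))/((382/464)) = 149*(1/163) + ((-23/2 - 56 + 60)/(3 + 14 - 15))/((382*(1/464))) = 149/163 + (-15/2/2)/(191/232) = 149/163 + ((½)*(-15/2))*(232/191) = 149/163 - 15/4*232/191 = 149/163 - 870/191 = -113351/31133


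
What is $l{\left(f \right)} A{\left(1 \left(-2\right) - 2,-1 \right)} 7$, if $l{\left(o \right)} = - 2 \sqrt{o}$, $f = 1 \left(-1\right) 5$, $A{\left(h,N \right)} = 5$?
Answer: $- 70 i \sqrt{5} \approx - 156.52 i$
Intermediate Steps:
$f = -5$ ($f = \left(-1\right) 5 = -5$)
$l{\left(f \right)} A{\left(1 \left(-2\right) - 2,-1 \right)} 7 = - 2 \sqrt{-5} \cdot 5 \cdot 7 = - 2 i \sqrt{5} \cdot 5 \cdot 7 = - 10 i \sqrt{5} \cdot 7 = - 70 i \sqrt{5}$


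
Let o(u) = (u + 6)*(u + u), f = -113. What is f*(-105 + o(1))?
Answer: 10283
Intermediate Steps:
o(u) = 2*u*(6 + u) (o(u) = (6 + u)*(2*u) = 2*u*(6 + u))
f*(-105 + o(1)) = -113*(-105 + 2*1*(6 + 1)) = -113*(-105 + 2*1*7) = -113*(-105 + 14) = -113*(-91) = 10283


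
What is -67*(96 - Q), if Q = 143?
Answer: 3149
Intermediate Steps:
-67*(96 - Q) = -67*(96 - 1*143) = -67*(96 - 143) = -67*(-47) = 3149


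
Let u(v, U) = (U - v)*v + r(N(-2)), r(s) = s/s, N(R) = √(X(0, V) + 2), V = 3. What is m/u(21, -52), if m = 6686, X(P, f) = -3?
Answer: -3343/766 ≈ -4.3642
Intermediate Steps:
N(R) = I (N(R) = √(-3 + 2) = √(-1) = I)
r(s) = 1
u(v, U) = 1 + v*(U - v) (u(v, U) = (U - v)*v + 1 = v*(U - v) + 1 = 1 + v*(U - v))
m/u(21, -52) = 6686/(1 - 1*21² - 52*21) = 6686/(1 - 1*441 - 1092) = 6686/(1 - 441 - 1092) = 6686/(-1532) = 6686*(-1/1532) = -3343/766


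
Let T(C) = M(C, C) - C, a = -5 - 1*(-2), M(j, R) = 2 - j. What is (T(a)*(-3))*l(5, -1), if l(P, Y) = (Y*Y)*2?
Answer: -48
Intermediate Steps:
a = -3 (a = -5 + 2 = -3)
l(P, Y) = 2*Y² (l(P, Y) = Y²*2 = 2*Y²)
T(C) = 2 - 2*C (T(C) = (2 - C) - C = 2 - 2*C)
(T(a)*(-3))*l(5, -1) = ((2 - 2*(-3))*(-3))*(2*(-1)²) = ((2 + 6)*(-3))*(2*1) = (8*(-3))*2 = -24*2 = -48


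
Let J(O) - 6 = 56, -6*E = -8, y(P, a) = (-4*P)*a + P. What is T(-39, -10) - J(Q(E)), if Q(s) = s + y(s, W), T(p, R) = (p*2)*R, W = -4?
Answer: 718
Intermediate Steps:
T(p, R) = 2*R*p (T(p, R) = (2*p)*R = 2*R*p)
y(P, a) = P - 4*P*a (y(P, a) = -4*P*a + P = P - 4*P*a)
E = 4/3 (E = -⅙*(-8) = 4/3 ≈ 1.3333)
Q(s) = 18*s (Q(s) = s + s*(1 - 4*(-4)) = s + s*(1 + 16) = s + s*17 = s + 17*s = 18*s)
J(O) = 62 (J(O) = 6 + 56 = 62)
T(-39, -10) - J(Q(E)) = 2*(-10)*(-39) - 1*62 = 780 - 62 = 718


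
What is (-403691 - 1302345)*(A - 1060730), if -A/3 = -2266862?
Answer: -9792400970816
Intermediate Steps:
A = 6800586 (A = -3*(-2266862) = 6800586)
(-403691 - 1302345)*(A - 1060730) = (-403691 - 1302345)*(6800586 - 1060730) = -1706036*5739856 = -9792400970816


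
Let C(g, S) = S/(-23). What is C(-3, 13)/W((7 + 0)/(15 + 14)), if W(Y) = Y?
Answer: -377/161 ≈ -2.3416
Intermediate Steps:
C(g, S) = -S/23
C(-3, 13)/W((7 + 0)/(15 + 14)) = (-1/23*13)/(((7 + 0)/(15 + 14))) = -13/(23*(7/29)) = -13/(23*(7*(1/29))) = -13/(23*7/29) = -13/23*29/7 = -377/161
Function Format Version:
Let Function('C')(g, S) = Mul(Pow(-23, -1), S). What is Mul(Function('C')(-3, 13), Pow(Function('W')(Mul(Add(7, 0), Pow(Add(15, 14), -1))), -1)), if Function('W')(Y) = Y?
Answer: Rational(-377, 161) ≈ -2.3416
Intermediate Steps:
Function('C')(g, S) = Mul(Rational(-1, 23), S)
Mul(Function('C')(-3, 13), Pow(Function('W')(Mul(Add(7, 0), Pow(Add(15, 14), -1))), -1)) = Mul(Mul(Rational(-1, 23), 13), Pow(Mul(Add(7, 0), Pow(Add(15, 14), -1)), -1)) = Mul(Rational(-13, 23), Pow(Mul(7, Pow(29, -1)), -1)) = Mul(Rational(-13, 23), Pow(Mul(7, Rational(1, 29)), -1)) = Mul(Rational(-13, 23), Pow(Rational(7, 29), -1)) = Mul(Rational(-13, 23), Rational(29, 7)) = Rational(-377, 161)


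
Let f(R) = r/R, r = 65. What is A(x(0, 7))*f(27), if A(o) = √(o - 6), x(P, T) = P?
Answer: 65*I*√6/27 ≈ 5.8969*I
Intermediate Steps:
f(R) = 65/R
A(o) = √(-6 + o)
A(x(0, 7))*f(27) = √(-6 + 0)*(65/27) = √(-6)*(65*(1/27)) = (I*√6)*(65/27) = 65*I*√6/27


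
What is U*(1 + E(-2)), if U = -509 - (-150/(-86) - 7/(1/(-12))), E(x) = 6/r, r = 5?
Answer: -281314/215 ≈ -1308.4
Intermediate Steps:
E(x) = 6/5
U = -25574/43 (U = -509 - (-150*(-1/86) - 7/(-1/12)) = -509 - (75/43 - 7*(-12)) = -509 - (75/43 + 84) = -509 - 1*3687/43 = -509 - 3687/43 = -25574/43 ≈ -594.74)
U*(1 + E(-2)) = -25574*(1 + 6/5)/43 = -25574/43*11/5 = -281314/215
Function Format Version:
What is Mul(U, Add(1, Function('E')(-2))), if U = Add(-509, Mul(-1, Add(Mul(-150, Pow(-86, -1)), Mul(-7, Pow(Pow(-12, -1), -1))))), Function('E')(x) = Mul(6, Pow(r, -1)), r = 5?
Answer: Rational(-281314, 215) ≈ -1308.4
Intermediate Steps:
Function('E')(x) = Rational(6, 5) (Function('E')(x) = Mul(6, Pow(5, -1)) = Mul(6, Rational(1, 5)) = Rational(6, 5))
U = Rational(-25574, 43) (U = Add(-509, Mul(-1, Add(Mul(-150, Rational(-1, 86)), Mul(-7, Pow(Rational(-1, 12), -1))))) = Add(-509, Mul(-1, Add(Rational(75, 43), Mul(-7, -12)))) = Add(-509, Mul(-1, Add(Rational(75, 43), 84))) = Add(-509, Mul(-1, Rational(3687, 43))) = Add(-509, Rational(-3687, 43)) = Rational(-25574, 43) ≈ -594.74)
Mul(U, Add(1, Function('E')(-2))) = Mul(Rational(-25574, 43), Add(1, Rational(6, 5))) = Mul(Rational(-25574, 43), Rational(11, 5)) = Rational(-281314, 215)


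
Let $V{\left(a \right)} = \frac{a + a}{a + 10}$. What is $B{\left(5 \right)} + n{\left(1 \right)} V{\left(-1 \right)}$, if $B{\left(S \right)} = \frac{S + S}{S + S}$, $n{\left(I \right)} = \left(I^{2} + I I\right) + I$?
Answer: $\frac{1}{3} \approx 0.33333$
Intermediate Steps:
$V{\left(a \right)} = \frac{2 a}{10 + a}$
$n{\left(I \right)} = I + 2 I^{2}$ ($n{\left(I \right)} = \left(I^{2} + I^{2}\right) + I = 2 I^{2} + I = I + 2 I^{2}$)
$B{\left(S \right)} = 1$ ($B{\left(S \right)} = \frac{2 S}{2 S} = 2 S \frac{1}{2 S} = 1$)
$B{\left(5 \right)} + n{\left(1 \right)} V{\left(-1 \right)} = 1 + 1 \left(1 + 2 \cdot 1\right) 2 \left(-1\right) \frac{1}{10 - 1} = 1 + 1 \left(1 + 2\right) 2 \left(-1\right) \frac{1}{9} = 1 + 1 \cdot 3 \cdot 2 \left(-1\right) \frac{1}{9} = 1 + 3 \left(- \frac{2}{9}\right) = 1 - \frac{2}{3} = \frac{1}{3}$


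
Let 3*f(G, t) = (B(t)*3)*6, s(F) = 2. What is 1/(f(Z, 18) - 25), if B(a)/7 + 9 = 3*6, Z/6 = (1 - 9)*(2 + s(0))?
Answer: 1/353 ≈ 0.0028329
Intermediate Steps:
Z = -192 (Z = 6*((1 - 9)*(2 + 2)) = 6*(-8*4) = 6*(-32) = -192)
B(a) = 63 (B(a) = -63 + 7*(3*6) = -63 + 7*18 = -63 + 126 = 63)
f(G, t) = 378 (f(G, t) = ((63*3)*6)/3 = (189*6)/3 = (⅓)*1134 = 378)
1/(f(Z, 18) - 25) = 1/(378 - 25) = 1/353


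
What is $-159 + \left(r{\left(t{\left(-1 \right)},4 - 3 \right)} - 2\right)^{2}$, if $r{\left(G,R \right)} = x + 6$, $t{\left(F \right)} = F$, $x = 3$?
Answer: $-110$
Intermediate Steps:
$r{\left(G,R \right)} = 9$ ($r{\left(G,R \right)} = 3 + 6 = 9$)
$-159 + \left(r{\left(t{\left(-1 \right)},4 - 3 \right)} - 2\right)^{2} = -159 + \left(9 - 2\right)^{2} = -159 + 7^{2} = -159 + 49 = -110$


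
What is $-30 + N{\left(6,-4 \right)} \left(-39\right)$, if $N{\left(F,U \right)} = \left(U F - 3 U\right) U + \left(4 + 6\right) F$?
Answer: $-4242$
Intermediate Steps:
$N{\left(F,U \right)} = 10 F + U \left(- 3 U + F U\right)$ ($N{\left(F,U \right)} = \left(F U - 3 U\right) U + 10 F = \left(- 3 U + F U\right) U + 10 F = U \left(- 3 U + F U\right) + 10 F = 10 F + U \left(- 3 U + F U\right)$)
$-30 + N{\left(6,-4 \right)} \left(-39\right) = -30 + \left(- 3 \left(-4\right)^{2} + 10 \cdot 6 + 6 \left(-4\right)^{2}\right) \left(-39\right) = -30 + \left(\left(-3\right) 16 + 60 + 6 \cdot 16\right) \left(-39\right) = -30 + \left(-48 + 60 + 96\right) \left(-39\right) = -30 + 108 \left(-39\right) = -30 - 4212 = -4242$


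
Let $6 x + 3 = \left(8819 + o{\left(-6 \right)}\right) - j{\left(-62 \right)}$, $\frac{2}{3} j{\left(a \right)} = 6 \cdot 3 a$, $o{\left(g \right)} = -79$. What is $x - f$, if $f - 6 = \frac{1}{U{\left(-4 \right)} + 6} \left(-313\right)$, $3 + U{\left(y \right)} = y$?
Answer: $\frac{8497}{6} \approx 1416.2$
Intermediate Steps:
$U{\left(y \right)} = -3 + y$
$j{\left(a \right)} = 27 a$ ($j{\left(a \right)} = \frac{3 \cdot 6 \cdot 3 a}{2} = \frac{3 \cdot 18 a}{2} = 27 a$)
$x = \frac{10411}{6}$ ($x = - \frac{1}{2} + \frac{\left(8819 - 79\right) - 27 \left(-62\right)}{6} = - \frac{1}{2} + \frac{8740 - -1674}{6} = - \frac{1}{2} + \frac{8740 + 1674}{6} = - \frac{1}{2} + \frac{1}{6} \cdot 10414 = - \frac{1}{2} + \frac{5207}{3} = \frac{10411}{6} \approx 1735.2$)
$f = 319$ ($f = 6 + \frac{1}{\left(-3 - 4\right) + 6} \left(-313\right) = 6 + \frac{1}{-7 + 6} \left(-313\right) = 6 + \frac{1}{-1} \left(-313\right) = 6 - -313 = 6 + 313 = 319$)
$x - f = \frac{10411}{6} - 319 = \frac{8497}{6}$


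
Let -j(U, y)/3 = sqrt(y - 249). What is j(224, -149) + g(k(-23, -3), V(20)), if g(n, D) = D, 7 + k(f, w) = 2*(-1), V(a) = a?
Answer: 20 - 3*I*sqrt(398) ≈ 20.0 - 59.85*I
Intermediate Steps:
k(f, w) = -9 (k(f, w) = -7 + 2*(-1) = -7 - 2 = -9)
j(U, y) = -3*sqrt(-249 + y) (j(U, y) = -3*sqrt(y - 249) = -3*sqrt(-249 + y))
j(224, -149) + g(k(-23, -3), V(20)) = -3*sqrt(-249 - 149) + 20 = -3*I*sqrt(398) + 20 = 20 - 3*I*sqrt(398)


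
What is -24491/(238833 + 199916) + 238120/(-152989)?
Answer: -108221765479/67123770761 ≈ -1.6123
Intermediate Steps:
-24491/(238833 + 199916) + 238120/(-152989) = -24491/438749 + 238120*(-1/152989) = -24491*1/438749 - 238120/152989 = -24491/438749 - 238120/152989 = -108221765479/67123770761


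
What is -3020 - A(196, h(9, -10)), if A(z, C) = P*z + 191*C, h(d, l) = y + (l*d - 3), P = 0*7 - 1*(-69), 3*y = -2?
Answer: 4039/3 ≈ 1346.3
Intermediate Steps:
y = -2/3 (y = (1/3)*(-2) = -2/3 ≈ -0.66667)
P = 69 (P = 0 + 69 = 69)
h(d, l) = -11/3 + d*l (h(d, l) = -2/3 + (l*d - 3) = -2/3 + (d*l - 3) = -2/3 + (-3 + d*l) = -11/3 + d*l)
A(z, C) = 69*z + 191*C
-3020 - A(196, h(9, -10)) = -3020 - (69*196 + 191*(-11/3 + 9*(-10))) = -3020 - (13524 + 191*(-11/3 - 90)) = -3020 - (13524 + 191*(-281/3)) = -3020 - (13524 - 53671/3) = -3020 - 1*(-13099/3) = -3020 + 13099/3 = 4039/3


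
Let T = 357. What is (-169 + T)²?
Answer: 35344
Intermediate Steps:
(-169 + T)² = (-169 + 357)² = 188² = 35344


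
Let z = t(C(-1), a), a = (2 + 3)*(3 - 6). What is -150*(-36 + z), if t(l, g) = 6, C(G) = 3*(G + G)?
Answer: 4500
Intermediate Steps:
C(G) = 6*G (C(G) = 3*(2*G) = 6*G)
a = -15 (a = 5*(-3) = -15)
z = 6
-150*(-36 + z) = -150*(-36 + 6) = -150*(-30) = 4500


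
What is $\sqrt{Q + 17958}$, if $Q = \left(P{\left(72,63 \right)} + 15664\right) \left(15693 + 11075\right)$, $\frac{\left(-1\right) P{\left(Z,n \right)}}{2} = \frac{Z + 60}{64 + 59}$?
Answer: $\frac{\sqrt{704766741766}}{41} \approx 20476.0$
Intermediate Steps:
$P{\left(Z,n \right)} = - \frac{40}{41} - \frac{2 Z}{123}$ ($P{\left(Z,n \right)} = - 2 \frac{Z + 60}{64 + 59} = - 2 \frac{60 + Z}{123} = - 2 \left(60 + Z\right) \frac{1}{123} = - 2 \left(\frac{20}{41} + \frac{Z}{123}\right) = - \frac{40}{41} - \frac{2 Z}{123}$)
$Q = \frac{17188696448}{41}$ ($Q = \left(\left(- \frac{40}{41} - \frac{48}{41}\right) + 15664\right) \left(15693 + 11075\right) = \left(\left(- \frac{40}{41} - \frac{48}{41}\right) + 15664\right) 26768 = \left(- \frac{88}{41} + 15664\right) 26768 = \frac{642136}{41} \cdot 26768 = \frac{17188696448}{41} \approx 4.1924 \cdot 10^{8}$)
$\sqrt{Q + 17958} = \sqrt{\frac{17188696448}{41} + 17958} = \sqrt{\frac{17189432726}{41}} = \frac{\sqrt{704766741766}}{41}$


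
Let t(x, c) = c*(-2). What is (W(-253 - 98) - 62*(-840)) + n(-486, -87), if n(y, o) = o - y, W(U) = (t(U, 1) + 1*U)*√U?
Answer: 52479 - 1059*I*√39 ≈ 52479.0 - 6613.5*I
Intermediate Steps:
t(x, c) = -2*c
W(U) = √U*(-2 + U) (W(U) = (-2*1 + 1*U)*√U = (-2 + U)*√U = √U*(-2 + U))
(W(-253 - 98) - 62*(-840)) + n(-486, -87) = (√(-253 - 98)*(-2 + (-253 - 98)) - 62*(-840)) + (-87 - 1*(-486)) = (√(-351)*(-2 - 351) + 52080) + (-87 + 486) = ((3*I*√39)*(-353) + 52080) + 399 = (-1059*I*√39 + 52080) + 399 = (52080 - 1059*I*√39) + 399 = 52479 - 1059*I*√39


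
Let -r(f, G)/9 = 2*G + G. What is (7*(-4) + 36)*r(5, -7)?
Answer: 1512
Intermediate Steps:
r(f, G) = -27*G (r(f, G) = -9*(2*G + G) = -27*G)
(7*(-4) + 36)*r(5, -7) = (7*(-4) + 36)*(-27*(-7)) = (-28 + 36)*189 = 8*189 = 1512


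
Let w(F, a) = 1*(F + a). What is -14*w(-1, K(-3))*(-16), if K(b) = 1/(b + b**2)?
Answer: -560/3 ≈ -186.67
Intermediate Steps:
w(F, a) = F + a
-14*w(-1, K(-3))*(-16) = -14*(-1 + 1/((-3)*(1 - 3)))*(-16) = -14*(-1 - 1/3/(-2))*(-16) = -14*(-1 - 1/3*(-1/2))*(-16) = -14*(-1 + 1/6)*(-16) = -14*(-5/6)*(-16) = -(-35)*(-16)/3 = -1*560/3 = -560/3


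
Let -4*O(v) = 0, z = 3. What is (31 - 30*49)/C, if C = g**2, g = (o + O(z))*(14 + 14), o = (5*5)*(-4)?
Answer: -1439/7840000 ≈ -0.00018355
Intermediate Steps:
O(v) = 0 (O(v) = -1/4*0 = 0)
o = -100 (o = 25*(-4) = -100)
g = -2800 (g = (-100 + 0)*(14 + 14) = -100*28 = -2800)
C = 7840000 (C = (-2800)**2 = 7840000)
(31 - 30*49)/C = (31 - 30*49)/7840000 = (31 - 1470)*(1/7840000) = -1439*1/7840000 = -1439/7840000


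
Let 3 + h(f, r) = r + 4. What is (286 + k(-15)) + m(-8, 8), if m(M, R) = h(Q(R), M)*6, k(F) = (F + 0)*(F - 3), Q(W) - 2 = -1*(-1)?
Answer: 514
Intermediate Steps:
Q(W) = 3 (Q(W) = 2 - 1*(-1) = 2 + 1 = 3)
h(f, r) = 1 + r (h(f, r) = -3 + (r + 4) = -3 + (4 + r) = 1 + r)
k(F) = F*(-3 + F)
m(M, R) = 6 + 6*M (m(M, R) = (1 + M)*6 = 6 + 6*M)
(286 + k(-15)) + m(-8, 8) = (286 - 15*(-3 - 15)) + (6 + 6*(-8)) = (286 - 15*(-18)) + (6 - 48) = (286 + 270) - 42 = 556 - 42 = 514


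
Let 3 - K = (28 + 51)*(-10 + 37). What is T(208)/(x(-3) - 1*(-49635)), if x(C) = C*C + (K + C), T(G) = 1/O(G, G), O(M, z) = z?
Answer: 1/9882288 ≈ 1.0119e-7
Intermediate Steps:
K = -2130 (K = 3 - (28 + 51)*(-10 + 37) = 3 - 79*27 = 3 - 1*2133 = 3 - 2133 = -2130)
T(G) = 1/G
x(C) = -2130 + C + C**2 (x(C) = C*C + (-2130 + C) = C**2 + (-2130 + C) = -2130 + C + C**2)
T(208)/(x(-3) - 1*(-49635)) = 1/(208*((-2130 - 3 + (-3)**2) - 1*(-49635))) = 1/(208*((-2130 - 3 + 9) + 49635)) = 1/(208*(-2124 + 49635)) = (1/208)/47511 = (1/208)*(1/47511) = 1/9882288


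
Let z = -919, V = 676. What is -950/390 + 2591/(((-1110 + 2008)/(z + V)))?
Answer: -24640217/35022 ≈ -703.56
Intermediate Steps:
-950/390 + 2591/(((-1110 + 2008)/(z + V))) = -950/390 + 2591/(((-1110 + 2008)/(-919 + 676))) = -950*1/390 + 2591/((898/(-243))) = -95/39 + 2591/((898*(-1/243))) = -95/39 + 2591/(-898/243) = -95/39 + 2591*(-243/898) = -95/39 - 629613/898 = -24640217/35022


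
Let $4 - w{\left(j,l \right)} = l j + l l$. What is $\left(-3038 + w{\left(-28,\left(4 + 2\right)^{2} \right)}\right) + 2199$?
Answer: $-1123$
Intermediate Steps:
$w{\left(j,l \right)} = 4 - l^{2} - j l$ ($w{\left(j,l \right)} = 4 - \left(l j + l l\right) = 4 - \left(j l + l^{2}\right) = 4 - \left(l^{2} + j l\right) = 4 - l^{2} - j l$)
$\left(-3038 + w{\left(-28,\left(4 + 2\right)^{2} \right)}\right) + 2199 = \left(-3038 - \left(-4 + \left(\left(4 + 2\right)^{2}\right)^{2} - 28 \left(4 + 2\right)^{2}\right)\right) + 2199 = \left(-3038 - \left(-4 - 1008 + \left(6^{2}\right)^{2}\right)\right) + 2199 = \left(-3038 - \left(1292 - 1008\right)\right) + 2199 = \left(-3038 + \left(4 - 1296 + 1008\right)\right) + 2199 = \left(-3038 - 284\right) + 2199 = -3322 + 2199 = -1123$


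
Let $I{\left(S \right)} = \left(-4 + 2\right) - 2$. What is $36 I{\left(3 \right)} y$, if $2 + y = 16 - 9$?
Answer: $-720$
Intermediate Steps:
$I{\left(S \right)} = -4$ ($I{\left(S \right)} = -2 - 2 = -4$)
$y = 5$ ($y = -2 + \left(16 - 9\right) = -2 + 7 = 5$)
$36 I{\left(3 \right)} y = 36 \left(-4\right) 5 = \left(-144\right) 5 = -720$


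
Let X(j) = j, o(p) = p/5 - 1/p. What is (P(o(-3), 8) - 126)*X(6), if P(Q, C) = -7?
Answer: -798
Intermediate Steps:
o(p) = -1/p + p/5 (o(p) = p*(1/5) - 1/p = p/5 - 1/p = -1/p + p/5)
(P(o(-3), 8) - 126)*X(6) = (-7 - 126)*6 = -133*6 = -798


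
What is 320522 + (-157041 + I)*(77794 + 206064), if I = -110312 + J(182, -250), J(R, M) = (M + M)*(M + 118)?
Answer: -57155339352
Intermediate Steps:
J(R, M) = 2*M*(118 + M) (J(R, M) = (2*M)*(118 + M) = 2*M*(118 + M))
I = -44312 (I = -110312 + 2*(-250)*(118 - 250) = -110312 + 2*(-250)*(-132) = -110312 + 66000 = -44312)
320522 + (-157041 + I)*(77794 + 206064) = 320522 + (-157041 - 44312)*(77794 + 206064) = 320522 - 201353*283858 = 320522 - 57155659874 = -57155339352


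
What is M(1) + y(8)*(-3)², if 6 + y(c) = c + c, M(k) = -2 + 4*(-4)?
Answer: 72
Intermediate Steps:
M(k) = -18 (M(k) = -2 - 16 = -18)
y(c) = -6 + 2*c (y(c) = -6 + (c + c) = -6 + 2*c)
M(1) + y(8)*(-3)² = -18 + (-6 + 2*8)*(-3)² = -18 + (-6 + 16)*9 = -18 + 10*9 = -18 + 90 = 72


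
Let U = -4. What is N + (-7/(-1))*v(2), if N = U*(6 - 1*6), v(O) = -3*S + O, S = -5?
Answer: 119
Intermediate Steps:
v(O) = 15 + O (v(O) = -3*(-5) + O = 15 + O)
N = 0 (N = -4*(6 - 1*6) = -4*(6 - 6) = -4*0 = 0)
N + (-7/(-1))*v(2) = 0 + (-7/(-1))*(15 + 2) = 0 - 7*(-1)*17 = 0 + 7*17 = 0 + 119 = 119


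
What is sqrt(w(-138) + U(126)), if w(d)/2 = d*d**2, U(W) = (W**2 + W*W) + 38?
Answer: I*sqrt(5224354) ≈ 2285.7*I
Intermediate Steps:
U(W) = 38 + 2*W**2 (U(W) = (W**2 + W**2) + 38 = 2*W**2 + 38 = 38 + 2*W**2)
w(d) = 2*d**3 (w(d) = 2*(d*d**2) = 2*d**3)
sqrt(w(-138) + U(126)) = sqrt(2*(-138)**3 + (38 + 2*126**2)) = sqrt(2*(-2628072) + (38 + 2*15876)) = sqrt(-5256144 + (38 + 31752)) = sqrt(-5256144 + 31790) = sqrt(-5224354) = I*sqrt(5224354)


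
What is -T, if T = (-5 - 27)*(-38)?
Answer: -1216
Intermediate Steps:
T = 1216 (T = -32*(-38) = 1216)
-T = -1*1216 = -1216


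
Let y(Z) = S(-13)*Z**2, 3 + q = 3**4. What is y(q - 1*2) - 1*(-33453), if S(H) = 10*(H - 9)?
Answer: -1237267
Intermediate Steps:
q = 78 (q = -3 + 3**4 = -3 + 81 = 78)
S(H) = -90 + 10*H (S(H) = 10*(-9 + H) = -90 + 10*H)
y(Z) = -220*Z**2 (y(Z) = (-90 + 10*(-13))*Z**2 = (-90 - 130)*Z**2 = -220*Z**2)
y(q - 1*2) - 1*(-33453) = -220*(78 - 1*2)**2 - 1*(-33453) = -220*(78 - 2)**2 + 33453 = -220*76**2 + 33453 = -220*5776 + 33453 = -1270720 + 33453 = -1237267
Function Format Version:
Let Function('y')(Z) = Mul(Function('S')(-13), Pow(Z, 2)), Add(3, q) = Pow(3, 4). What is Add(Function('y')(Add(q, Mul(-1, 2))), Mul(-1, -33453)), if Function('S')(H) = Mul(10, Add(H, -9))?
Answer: -1237267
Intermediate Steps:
q = 78 (q = Add(-3, Pow(3, 4)) = Add(-3, 81) = 78)
Function('S')(H) = Add(-90, Mul(10, H)) (Function('S')(H) = Mul(10, Add(-9, H)) = Add(-90, Mul(10, H)))
Function('y')(Z) = Mul(-220, Pow(Z, 2)) (Function('y')(Z) = Mul(Add(-90, Mul(10, -13)), Pow(Z, 2)) = Mul(Add(-90, -130), Pow(Z, 2)) = Mul(-220, Pow(Z, 2)))
Add(Function('y')(Add(q, Mul(-1, 2))), Mul(-1, -33453)) = Add(Mul(-220, Pow(Add(78, Mul(-1, 2)), 2)), Mul(-1, -33453)) = Add(Mul(-220, Pow(Add(78, -2), 2)), 33453) = Add(Mul(-220, Pow(76, 2)), 33453) = Add(Mul(-220, 5776), 33453) = Add(-1270720, 33453) = -1237267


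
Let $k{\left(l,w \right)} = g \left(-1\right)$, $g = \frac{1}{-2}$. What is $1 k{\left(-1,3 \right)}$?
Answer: $\frac{1}{2} \approx 0.5$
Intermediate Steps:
$g = - \frac{1}{2} \approx -0.5$
$k{\left(l,w \right)} = \frac{1}{2}$ ($k{\left(l,w \right)} = \left(- \frac{1}{2}\right) \left(-1\right) = \frac{1}{2}$)
$1 k{\left(-1,3 \right)} = 1 \cdot \frac{1}{2} = \frac{1}{2}$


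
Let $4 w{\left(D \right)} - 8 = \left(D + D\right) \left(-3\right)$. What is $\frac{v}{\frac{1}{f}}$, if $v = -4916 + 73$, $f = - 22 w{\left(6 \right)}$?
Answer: $-745822$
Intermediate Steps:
$w{\left(D \right)} = 2 - \frac{3 D}{2}$ ($w{\left(D \right)} = 2 + \frac{\left(D + D\right) \left(-3\right)}{4} = 2 + \frac{2 D \left(-3\right)}{4} = 2 + \frac{\left(-6\right) D}{4} = 2 - \frac{3 D}{2}$)
$f = 154$ ($f = - 22 \left(2 - 9\right) = \left(-22\right) \left(-7\right) = 154$)
$v = -4843$
$\frac{v}{\frac{1}{f}} = - \frac{4843}{\frac{1}{154}} = - 4843 \frac{1}{\frac{1}{154}} = \left(-4843\right) 154 = -745822$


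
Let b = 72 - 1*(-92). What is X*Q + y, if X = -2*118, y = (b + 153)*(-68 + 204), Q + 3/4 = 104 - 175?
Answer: 60045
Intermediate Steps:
b = 164 (b = 72 + 92 = 164)
Q = -287/4 (Q = -3/4 + (104 - 175) = -3/4 - 71 = -287/4 ≈ -71.750)
y = 43112 (y = (164 + 153)*(-68 + 204) = 317*136 = 43112)
X = -236
X*Q + y = -236*(-287/4) + 43112 = 16933 + 43112 = 60045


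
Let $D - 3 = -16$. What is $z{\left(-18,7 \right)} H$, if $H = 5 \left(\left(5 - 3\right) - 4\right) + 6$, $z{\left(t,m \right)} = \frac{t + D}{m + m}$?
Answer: $\frac{62}{7} \approx 8.8571$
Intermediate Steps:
$D = -13$ ($D = 3 - 16 = -13$)
$z{\left(t,m \right)} = \frac{-13 + t}{2 m}$ ($z{\left(t,m \right)} = \frac{t - 13}{m + m} = \frac{-13 + t}{2 m}$)
$H = -4$ ($H = 5 \left(2 - 4\right) + 6 = 5 \left(-2\right) + 6 = -10 + 6 = -4$)
$z{\left(-18,7 \right)} H = \frac{-13 - 18}{2 \cdot 7} \left(-4\right) = \frac{1}{2} \cdot \frac{1}{7} \left(-31\right) \left(-4\right) = \left(- \frac{31}{14}\right) \left(-4\right) = \frac{62}{7}$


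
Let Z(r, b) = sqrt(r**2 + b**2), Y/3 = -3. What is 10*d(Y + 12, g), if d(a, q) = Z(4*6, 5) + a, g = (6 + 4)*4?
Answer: 30 + 10*sqrt(601) ≈ 275.15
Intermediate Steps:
Y = -9 (Y = 3*(-3) = -9)
g = 40 (g = 10*4 = 40)
Z(r, b) = sqrt(b**2 + r**2)
d(a, q) = a + sqrt(601) (d(a, q) = sqrt(5**2 + (4*6)**2) + a = sqrt(25 + 24**2) + a = sqrt(25 + 576) + a = sqrt(601) + a = a + sqrt(601))
10*d(Y + 12, g) = 10*((-9 + 12) + sqrt(601)) = 10*(3 + sqrt(601)) = 30 + 10*sqrt(601)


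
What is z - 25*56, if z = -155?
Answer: -1555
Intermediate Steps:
z - 25*56 = -155 - 25*56 = -155 - 1400 = -1555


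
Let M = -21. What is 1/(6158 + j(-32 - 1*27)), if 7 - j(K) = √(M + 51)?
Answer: 411/2533813 + √30/38007195 ≈ 0.00016235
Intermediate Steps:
j(K) = 7 - √30 (j(K) = 7 - √(-21 + 51) = 7 - √30)
1/(6158 + j(-32 - 1*27)) = 1/(6158 + (7 - √30)) = 1/(6165 - √30)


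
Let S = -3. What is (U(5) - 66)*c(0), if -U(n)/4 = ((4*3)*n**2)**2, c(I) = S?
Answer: 1080198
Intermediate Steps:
c(I) = -3
U(n) = -576*n**4 (U(n) = -4*144*n**4 = -576*n**4)
(U(5) - 66)*c(0) = (-576*5**4 - 66)*(-3) = (-576*625 - 66)*(-3) = (-360000 - 66)*(-3) = -360066*(-3) = 1080198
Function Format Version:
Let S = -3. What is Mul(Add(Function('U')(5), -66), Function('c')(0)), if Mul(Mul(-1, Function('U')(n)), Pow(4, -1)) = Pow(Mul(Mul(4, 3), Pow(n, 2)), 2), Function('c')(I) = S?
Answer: 1080198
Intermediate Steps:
Function('c')(I) = -3
Function('U')(n) = Mul(-576, Pow(n, 4)) (Function('U')(n) = Mul(-4, Pow(Mul(Mul(4, 3), Pow(n, 2)), 2)) = Mul(-4, Pow(Mul(12, Pow(n, 2)), 2)) = Mul(-4, Mul(144, Pow(n, 4))) = Mul(-576, Pow(n, 4)))
Mul(Add(Function('U')(5), -66), Function('c')(0)) = Mul(Add(Mul(-576, Pow(5, 4)), -66), -3) = Mul(Add(Mul(-576, 625), -66), -3) = Mul(Add(-360000, -66), -3) = Mul(-360066, -3) = 1080198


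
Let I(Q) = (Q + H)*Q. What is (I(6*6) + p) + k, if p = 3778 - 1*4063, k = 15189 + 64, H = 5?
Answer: 16444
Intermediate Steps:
I(Q) = Q*(5 + Q) (I(Q) = (Q + 5)*Q = (5 + Q)*Q = Q*(5 + Q))
k = 15253
p = -285 (p = 3778 - 4063 = -285)
(I(6*6) + p) + k = ((6*6)*(5 + 6*6) - 285) + 15253 = (36*(5 + 36) - 285) + 15253 = (36*41 - 285) + 15253 = (1476 - 285) + 15253 = 1191 + 15253 = 16444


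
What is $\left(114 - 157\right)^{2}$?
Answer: $1849$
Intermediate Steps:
$\left(114 - 157\right)^{2} = \left(-43\right)^{2} = 1849$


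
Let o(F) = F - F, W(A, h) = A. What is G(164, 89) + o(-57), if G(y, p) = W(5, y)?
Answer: 5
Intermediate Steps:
o(F) = 0
G(y, p) = 5
G(164, 89) + o(-57) = 5 + 0 = 5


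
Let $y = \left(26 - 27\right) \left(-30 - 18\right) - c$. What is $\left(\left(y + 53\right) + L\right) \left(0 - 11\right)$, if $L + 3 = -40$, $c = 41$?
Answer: $-187$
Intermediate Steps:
$L = -43$ ($L = -3 - 40 = -43$)
$y = 7$ ($y = \left(26 - 27\right) \left(-30 - 18\right) - 41 = \left(-1\right) \left(-48\right) - 41 = 48 - 41 = 7$)
$\left(\left(y + 53\right) + L\right) \left(0 - 11\right) = \left(\left(7 + 53\right) - 43\right) \left(0 - 11\right) = \left(60 - 43\right) \left(0 - 11\right) = 17 \left(-11\right) = -187$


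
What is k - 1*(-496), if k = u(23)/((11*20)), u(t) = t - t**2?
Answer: 4937/10 ≈ 493.70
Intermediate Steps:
k = -23/10 (k = (23*(1 - 1*23))/((11*20)) = (23*(1 - 23))/220 = (23*(-22))*(1/220) = -506*1/220 = -23/10 ≈ -2.3000)
k - 1*(-496) = -23/10 - 1*(-496) = -23/10 + 496 = 4937/10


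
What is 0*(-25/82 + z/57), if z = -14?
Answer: 0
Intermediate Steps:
0*(-25/82 + z/57) = 0*(-25/82 - 14/57) = 0*(-2573/4674) = 0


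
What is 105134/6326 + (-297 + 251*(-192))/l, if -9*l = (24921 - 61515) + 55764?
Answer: 88446139/2245730 ≈ 39.384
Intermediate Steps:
l = -2130 (l = -((24921 - 61515) + 55764)/9 = -(-36594 + 55764)/9 = -⅑*19170 = -2130)
105134/6326 + (-297 + 251*(-192))/l = 105134/6326 + (-297 + 251*(-192))/(-2130) = 105134*(1/6326) + (-297 - 48192)*(-1/2130) = 52567/3163 - 48489*(-1/2130) = 52567/3163 + 16163/710 = 88446139/2245730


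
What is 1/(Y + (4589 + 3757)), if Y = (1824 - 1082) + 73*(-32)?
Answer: 1/6752 ≈ 0.00014810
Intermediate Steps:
Y = -1594 (Y = 742 - 2336 = -1594)
1/(Y + (4589 + 3757)) = 1/(-1594 + (4589 + 3757)) = 1/(-1594 + 8346) = 1/6752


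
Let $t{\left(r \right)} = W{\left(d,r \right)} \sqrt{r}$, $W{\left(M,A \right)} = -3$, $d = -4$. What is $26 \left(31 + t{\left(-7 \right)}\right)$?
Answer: $806 - 78 i \sqrt{7} \approx 806.0 - 206.37 i$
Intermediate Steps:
$t{\left(r \right)} = - 3 \sqrt{r}$
$26 \left(31 + t{\left(-7 \right)}\right) = 26 \left(31 - 3 \sqrt{-7}\right) = 26 \left(31 - 3 i \sqrt{7}\right) = 806 - 78 i \sqrt{7}$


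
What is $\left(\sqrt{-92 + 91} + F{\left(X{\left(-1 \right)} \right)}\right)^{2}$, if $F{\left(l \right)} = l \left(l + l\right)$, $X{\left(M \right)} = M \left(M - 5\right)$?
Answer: $\left(72 + i\right)^{2} \approx 5183.0 + 144.0 i$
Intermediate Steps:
$X{\left(M \right)} = M \left(-5 + M\right)$
$F{\left(l \right)} = 2 l^{2}$ ($F{\left(l \right)} = l 2 l = 2 l^{2}$)
$\left(\sqrt{-92 + 91} + F{\left(X{\left(-1 \right)} \right)}\right)^{2} = \left(\sqrt{-92 + 91} + 2 \left(- (-5 - 1)\right)^{2}\right)^{2} = \left(\sqrt{-1} + 2 \left(\left(-1\right) \left(-6\right)\right)^{2}\right)^{2} = \left(i + 2 \cdot 6^{2}\right)^{2} = \left(i + 2 \cdot 36\right)^{2} = \left(i + 72\right)^{2} = \left(72 + i\right)^{2}$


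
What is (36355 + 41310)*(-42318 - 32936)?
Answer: -5844601910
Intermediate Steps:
(36355 + 41310)*(-42318 - 32936) = 77665*(-75254) = -5844601910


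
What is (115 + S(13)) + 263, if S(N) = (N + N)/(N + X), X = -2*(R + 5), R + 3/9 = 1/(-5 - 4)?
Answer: 13464/35 ≈ 384.69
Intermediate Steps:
R = -4/9 (R = -⅓ + 1/(-5 - 4) = -⅓ + 1/(-9) = -⅓ - ⅑ = -4/9 ≈ -0.44444)
X = -82/9 (X = -2*(-4/9 + 5) = -2*41/9 = -82/9 ≈ -9.1111)
S(N) = 2*N/(-82/9 + N) (S(N) = (N + N)/(N - 82/9) = (2*N)/(-82/9 + N) = 2*N/(-82/9 + N))
(115 + S(13)) + 263 = (115 + 18*13/(-82 + 9*13)) + 263 = (115 + 18*13/(-82 + 117)) + 263 = (115 + 18*13/35) + 263 = (115 + 18*13*(1/35)) + 263 = (115 + 234/35) + 263 = 4259/35 + 263 = 13464/35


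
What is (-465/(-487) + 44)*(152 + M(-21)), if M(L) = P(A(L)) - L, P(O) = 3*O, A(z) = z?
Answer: 2408230/487 ≈ 4945.0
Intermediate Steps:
M(L) = 2*L (M(L) = 3*L - L = 2*L)
(-465/(-487) + 44)*(152 + M(-21)) = (-465/(-487) + 44)*(152 + 2*(-21)) = (-465*(-1/487) + 44)*(152 - 42) = (465/487 + 44)*110 = (21893/487)*110 = 2408230/487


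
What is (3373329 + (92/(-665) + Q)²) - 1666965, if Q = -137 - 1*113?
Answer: 782266480864/442225 ≈ 1.7689e+6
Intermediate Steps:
Q = -250 (Q = -137 - 113 = -250)
(3373329 + (92/(-665) + Q)²) - 1666965 = (3373329 + (92/(-665) - 250)²) - 1666965 = (3373329 + (92*(-1/665) - 250)²) - 1666965 = (3373329 + (-92/665 - 250)²) - 1666965 = (3373329 + (-166342/665)²) - 1666965 = (3373329 + 27669660964/442225) - 1666965 = 1519440077989/442225 - 1666965 = 782266480864/442225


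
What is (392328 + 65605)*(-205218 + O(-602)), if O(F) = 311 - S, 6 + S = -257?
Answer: -93713240852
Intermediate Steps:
S = -263 (S = -6 - 257 = -263)
O(F) = 574 (O(F) = 311 - 1*(-263) = 311 + 263 = 574)
(392328 + 65605)*(-205218 + O(-602)) = (392328 + 65605)*(-205218 + 574) = 457933*(-204644) = -93713240852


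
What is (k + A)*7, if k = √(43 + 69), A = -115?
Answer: -805 + 28*√7 ≈ -730.92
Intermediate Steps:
k = 4*√7 (k = √112 = 4*√7 ≈ 10.583)
(k + A)*7 = (4*√7 - 115)*7 = (-115 + 4*√7)*7 = -805 + 28*√7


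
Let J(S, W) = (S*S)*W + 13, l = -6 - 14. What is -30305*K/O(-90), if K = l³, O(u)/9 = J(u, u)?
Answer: -242440000/6560883 ≈ -36.952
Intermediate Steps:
l = -20
J(S, W) = 13 + W*S² (J(S, W) = S²*W + 13 = W*S² + 13 = 13 + W*S²)
O(u) = 117 + 9*u³ (O(u) = 9*(13 + u*u²) = 9*(13 + u³) = 117 + 9*u³)
K = -8000 (K = (-20)³ = -8000)
-30305*K/O(-90) = -30305*(-8000/(117 + 9*(-90)³)) = -30305*(-8000/(117 + 9*(-729000))) = -30305*(-8000/(117 - 6561000)) = -30305/((-6560883*(-1/8000))) = -30305/6560883/8000 = -30305*8000/6560883 = -242440000/6560883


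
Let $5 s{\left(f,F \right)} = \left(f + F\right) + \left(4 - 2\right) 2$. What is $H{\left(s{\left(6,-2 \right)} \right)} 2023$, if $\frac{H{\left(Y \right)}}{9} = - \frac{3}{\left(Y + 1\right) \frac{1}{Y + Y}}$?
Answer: $- \frac{873936}{13} \approx -67226.0$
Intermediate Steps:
$s{\left(f,F \right)} = \frac{4}{5} + \frac{F}{5} + \frac{f}{5}$ ($s{\left(f,F \right)} = \frac{\left(f + F\right) + \left(4 - 2\right) 2}{5} = \frac{\left(F + f\right) + 2 \cdot 2}{5} = \frac{\left(F + f\right) + 4}{5} = \frac{4 + F + f}{5} = \frac{4}{5} + \frac{F}{5} + \frac{f}{5}$)
$H{\left(Y \right)} = - \frac{54 Y}{1 + Y}$ ($H{\left(Y \right)} = 9 \left(- \frac{3}{\left(Y + 1\right) \frac{1}{Y + Y}}\right) = 9 \left(- \frac{3}{\left(1 + Y\right) \frac{1}{2 Y}}\right) = 9 \left(- \frac{3}{\frac{1}{2} \frac{1}{Y} \left(1 + Y\right)}\right) = 9 \left(- 3 \frac{2 Y}{1 + Y}\right) = 9 \left(- \frac{6 Y}{1 + Y}\right) = - \frac{54 Y}{1 + Y}$)
$H{\left(s{\left(6,-2 \right)} \right)} 2023 = - \frac{54 \left(\frac{4}{5} + \frac{1}{5} \left(-2\right) + \frac{1}{5} \cdot 6\right)}{1 + \left(\frac{4}{5} + \frac{1}{5} \left(-2\right) + \frac{1}{5} \cdot 6\right)} 2023 = - \frac{54 \left(\frac{4}{5} - \frac{2}{5} + \frac{6}{5}\right)}{1 + \left(\frac{4}{5} - \frac{2}{5} + \frac{6}{5}\right)} 2023 = \left(-54\right) \frac{8}{5} \frac{1}{1 + \frac{8}{5}} \cdot 2023 = \left(-54\right) \frac{8}{5} \frac{1}{\frac{13}{5}} \cdot 2023 = \left(-54\right) \frac{8}{5} \cdot \frac{5}{13} \cdot 2023 = \left(- \frac{432}{13}\right) 2023 = - \frac{873936}{13}$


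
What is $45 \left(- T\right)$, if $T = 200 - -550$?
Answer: $-33750$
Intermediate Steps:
$T = 750$ ($T = 200 + 550 = 750$)
$45 \left(- T\right) = 45 \left(\left(-1\right) 750\right) = 45 \left(-750\right) = -33750$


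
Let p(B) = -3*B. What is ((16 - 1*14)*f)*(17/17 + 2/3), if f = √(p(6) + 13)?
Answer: 10*I*√5/3 ≈ 7.4536*I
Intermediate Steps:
f = I*√5 (f = √(-3*6 + 13) = √(-18 + 13) = √(-5) = I*√5 ≈ 2.2361*I)
((16 - 1*14)*f)*(17/17 + 2/3) = ((16 - 1*14)*(I*√5))*(17/17 + 2/3) = ((16 - 14)*(I*√5))*(17*(1/17) + 2*(⅓)) = (2*(I*√5))*(1 + ⅔) = (2*I*√5)*(5/3) = 10*I*√5/3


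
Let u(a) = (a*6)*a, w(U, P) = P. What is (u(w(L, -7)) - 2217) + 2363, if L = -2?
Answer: 440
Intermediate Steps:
u(a) = 6*a**2 (u(a) = (6*a)*a = 6*a**2)
(u(w(L, -7)) - 2217) + 2363 = (6*(-7)**2 - 2217) + 2363 = (6*49 - 2217) + 2363 = (294 - 2217) + 2363 = -1923 + 2363 = 440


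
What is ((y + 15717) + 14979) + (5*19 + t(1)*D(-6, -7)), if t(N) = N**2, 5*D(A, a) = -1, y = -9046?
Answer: 108724/5 ≈ 21745.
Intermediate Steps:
D(A, a) = -1/5 (D(A, a) = (1/5)*(-1) = -1/5)
((y + 15717) + 14979) + (5*19 + t(1)*D(-6, -7)) = ((-9046 + 15717) + 14979) + (5*19 + 1**2*(-1/5)) = (6671 + 14979) + (95 + 1*(-1/5)) = 21650 + (95 - 1/5) = 21650 + 474/5 = 108724/5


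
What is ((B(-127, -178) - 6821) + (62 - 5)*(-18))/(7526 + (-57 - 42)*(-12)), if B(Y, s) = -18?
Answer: -7865/8714 ≈ -0.90257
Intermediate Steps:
((B(-127, -178) - 6821) + (62 - 5)*(-18))/(7526 + (-57 - 42)*(-12)) = ((-18 - 6821) + (62 - 5)*(-18))/(7526 + (-57 - 42)*(-12)) = (-6839 + 57*(-18))/(7526 - 99*(-12)) = (-6839 - 1026)/(7526 + 1188) = -7865/8714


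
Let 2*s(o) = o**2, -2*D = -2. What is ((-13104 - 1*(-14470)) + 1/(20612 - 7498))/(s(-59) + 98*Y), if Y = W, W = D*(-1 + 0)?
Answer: 3582745/4307949 ≈ 0.83166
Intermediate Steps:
D = 1 (D = -1/2*(-2) = 1)
W = -1 (W = 1*(-1 + 0) = 1*(-1) = -1)
s(o) = o**2/2
Y = -1
((-13104 - 1*(-14470)) + 1/(20612 - 7498))/(s(-59) + 98*Y) = ((-13104 - 1*(-14470)) + 1/(20612 - 7498))/((1/2)*(-59)**2 + 98*(-1)) = ((-13104 + 14470) + 1/13114)/((1/2)*3481 - 98) = (1366 + 1/13114)/(3481/2 - 98) = 17913725/(13114*(3285/2)) = (17913725/13114)*(2/3285) = 3582745/4307949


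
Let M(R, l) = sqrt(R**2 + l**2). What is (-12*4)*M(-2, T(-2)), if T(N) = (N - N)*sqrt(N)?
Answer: -96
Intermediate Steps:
T(N) = 0 (T(N) = 0*sqrt(N) = 0)
(-12*4)*M(-2, T(-2)) = (-12*4)*sqrt((-2)**2 + 0**2) = -48*sqrt(4 + 0) = -48*sqrt(4) = -48*2 = -96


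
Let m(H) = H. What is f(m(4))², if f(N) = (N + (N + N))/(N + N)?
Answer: 9/4 ≈ 2.2500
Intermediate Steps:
f(N) = 3/2 (f(N) = (N + 2*N)/((2*N)) = (3*N)*(1/(2*N)) = 3/2)
f(m(4))² = (3/2)² = 9/4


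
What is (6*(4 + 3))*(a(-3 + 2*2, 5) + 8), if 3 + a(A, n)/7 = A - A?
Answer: -546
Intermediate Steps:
a(A, n) = -21 (a(A, n) = -21 + 7*(A - A) = -21 + 7*0 = -21 + 0 = -21)
(6*(4 + 3))*(a(-3 + 2*2, 5) + 8) = (6*(4 + 3))*(-21 + 8) = (6*7)*(-13) = 42*(-13) = -546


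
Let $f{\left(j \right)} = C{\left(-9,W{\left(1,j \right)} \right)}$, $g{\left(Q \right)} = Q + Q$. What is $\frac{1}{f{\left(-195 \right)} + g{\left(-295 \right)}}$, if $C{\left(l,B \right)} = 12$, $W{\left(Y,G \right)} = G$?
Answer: $- \frac{1}{578} \approx -0.0017301$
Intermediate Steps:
$g{\left(Q \right)} = 2 Q$
$f{\left(j \right)} = 12$
$\frac{1}{f{\left(-195 \right)} + g{\left(-295 \right)}} = \frac{1}{12 + 2 \left(-295\right)} = \frac{1}{12 - 590} = \frac{1}{-578} = - \frac{1}{578}$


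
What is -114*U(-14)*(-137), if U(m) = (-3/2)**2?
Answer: 70281/2 ≈ 35141.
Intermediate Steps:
U(m) = 9/4 (U(m) = (-3*1/2)**2 = (-3/2)**2 = 9/4)
-114*U(-14)*(-137) = -114*9/4*(-137) = -513/2*(-137) = 70281/2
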